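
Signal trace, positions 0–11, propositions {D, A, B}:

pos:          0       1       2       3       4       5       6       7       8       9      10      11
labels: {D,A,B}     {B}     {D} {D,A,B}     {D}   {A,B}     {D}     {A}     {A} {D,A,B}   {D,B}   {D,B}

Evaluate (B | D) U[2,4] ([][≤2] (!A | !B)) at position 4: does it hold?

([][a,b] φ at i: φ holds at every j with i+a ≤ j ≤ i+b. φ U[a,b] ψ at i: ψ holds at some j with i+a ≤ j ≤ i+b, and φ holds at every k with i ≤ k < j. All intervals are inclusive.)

Need some j in [6,8] with [][≤2] (!A | !B), and (B | D) at every k in [4,j-1].
  j=6: [][≤2] (!A | !B) holds; (B | D) holds at every k in [4,5] → satisfied.

Holds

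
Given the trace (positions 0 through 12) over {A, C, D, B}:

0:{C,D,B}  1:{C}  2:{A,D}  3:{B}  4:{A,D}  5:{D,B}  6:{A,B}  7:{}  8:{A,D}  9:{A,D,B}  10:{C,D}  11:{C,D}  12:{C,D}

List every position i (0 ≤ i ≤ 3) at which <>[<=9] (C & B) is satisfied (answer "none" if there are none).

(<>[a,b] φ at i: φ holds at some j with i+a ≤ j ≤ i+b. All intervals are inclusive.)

Evaluate at each i in [0,3]:
  i=0: ✓ (witness j=0)
  i=1: ✗ (none in [1,10])
  i=2: ✗ (none in [2,11])
  i=3: ✗ (none in [3,12])

0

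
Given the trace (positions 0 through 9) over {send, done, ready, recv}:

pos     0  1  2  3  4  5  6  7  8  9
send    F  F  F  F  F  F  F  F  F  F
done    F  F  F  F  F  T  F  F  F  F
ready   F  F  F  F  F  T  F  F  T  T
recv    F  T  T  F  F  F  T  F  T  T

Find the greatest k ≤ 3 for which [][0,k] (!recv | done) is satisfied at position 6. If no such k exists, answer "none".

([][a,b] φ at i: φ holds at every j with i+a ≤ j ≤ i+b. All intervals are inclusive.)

(!recv | done) must hold from j=6 onward; find where it first fails.
  j=6: fails → no k works.

none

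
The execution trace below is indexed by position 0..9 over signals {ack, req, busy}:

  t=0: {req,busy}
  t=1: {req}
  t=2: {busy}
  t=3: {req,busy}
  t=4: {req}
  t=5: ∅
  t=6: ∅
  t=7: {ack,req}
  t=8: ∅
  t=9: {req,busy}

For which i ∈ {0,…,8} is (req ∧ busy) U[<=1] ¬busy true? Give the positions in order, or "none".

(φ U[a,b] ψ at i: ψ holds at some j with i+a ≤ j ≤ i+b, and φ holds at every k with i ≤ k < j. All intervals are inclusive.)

Evaluate at each i in [0,8]:
  i=0: ✓ (rhs at j=1; lhs holds on [0,0])
  i=1: ✓ (rhs at j=1)
  i=2: ✗ (no rhs in [2,3])
  i=3: ✓ (rhs at j=4; lhs holds on [3,3])
  i=4: ✓ (rhs at j=4)
  i=5: ✓ (rhs at j=5)
  i=6: ✓ (rhs at j=6)
  i=7: ✓ (rhs at j=7)
  i=8: ✓ (rhs at j=8)

0, 1, 3, 4, 5, 6, 7, 8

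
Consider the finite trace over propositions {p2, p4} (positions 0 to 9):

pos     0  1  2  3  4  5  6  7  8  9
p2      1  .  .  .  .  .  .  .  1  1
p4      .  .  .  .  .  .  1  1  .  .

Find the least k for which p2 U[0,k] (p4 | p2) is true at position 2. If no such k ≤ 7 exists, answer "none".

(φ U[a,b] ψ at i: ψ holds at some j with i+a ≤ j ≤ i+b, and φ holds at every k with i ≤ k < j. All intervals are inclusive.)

none

Need earliest j ≥ 2 with (p4 | p2), and p2 at every k in [2,j-1].
  j=2: rhs fails.
  j=3: rhs fails.
  j=4: rhs fails.
  j=5: rhs fails.
  j=6: rhs holds but lhs fails at k=2.
  j=7: rhs holds but lhs fails at k=2.
  j=8: rhs holds but lhs fails at k=2.
  j=9: rhs holds but lhs fails at k=2.
No witness within the range → none.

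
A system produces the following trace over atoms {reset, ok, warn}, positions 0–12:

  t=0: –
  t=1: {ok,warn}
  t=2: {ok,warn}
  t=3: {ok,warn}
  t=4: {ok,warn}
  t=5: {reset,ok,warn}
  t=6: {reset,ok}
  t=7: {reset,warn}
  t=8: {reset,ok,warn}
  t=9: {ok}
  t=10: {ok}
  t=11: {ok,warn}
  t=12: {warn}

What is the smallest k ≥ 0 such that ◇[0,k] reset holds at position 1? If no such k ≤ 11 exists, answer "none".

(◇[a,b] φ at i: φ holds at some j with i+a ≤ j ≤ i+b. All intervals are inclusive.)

Scan j = 1,2,… for reset:
  j=1: fails
  j=2: fails
  j=3: fails
  j=4: fails
  j=5: holds
First hit at j=5, so smallest k = 5-1 = 4.

4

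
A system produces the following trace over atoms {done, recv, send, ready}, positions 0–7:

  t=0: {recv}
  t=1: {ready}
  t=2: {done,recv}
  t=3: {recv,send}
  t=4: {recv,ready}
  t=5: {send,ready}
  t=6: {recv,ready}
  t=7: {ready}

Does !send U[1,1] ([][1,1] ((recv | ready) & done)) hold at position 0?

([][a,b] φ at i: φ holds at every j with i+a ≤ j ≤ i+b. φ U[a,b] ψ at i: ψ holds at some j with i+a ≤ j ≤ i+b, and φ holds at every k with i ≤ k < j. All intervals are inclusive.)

Need some j in [1,1] with [][1,1] ((recv | ready) & done), and !send at every k in [0,j-1].
  j=1: [][1,1] ((recv | ready) & done) holds; !send holds at every k in [0,0] → satisfied.

True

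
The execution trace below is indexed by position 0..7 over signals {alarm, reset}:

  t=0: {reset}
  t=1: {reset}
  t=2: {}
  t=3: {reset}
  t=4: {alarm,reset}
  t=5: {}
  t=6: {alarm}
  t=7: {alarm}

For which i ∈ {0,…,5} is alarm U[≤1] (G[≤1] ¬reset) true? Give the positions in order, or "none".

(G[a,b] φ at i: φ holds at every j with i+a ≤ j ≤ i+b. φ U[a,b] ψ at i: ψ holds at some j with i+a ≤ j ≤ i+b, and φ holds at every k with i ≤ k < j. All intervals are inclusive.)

Evaluate at each i in [0,5]:
  i=0: ✗ (no rhs in [0,1])
  i=1: ✗ (no rhs in [1,2])
  i=2: ✗ (no rhs in [2,3])
  i=3: ✗ (no rhs in [3,4])
  i=4: ✓ (rhs at j=5; lhs holds on [4,4])
  i=5: ✓ (rhs at j=5)

4, 5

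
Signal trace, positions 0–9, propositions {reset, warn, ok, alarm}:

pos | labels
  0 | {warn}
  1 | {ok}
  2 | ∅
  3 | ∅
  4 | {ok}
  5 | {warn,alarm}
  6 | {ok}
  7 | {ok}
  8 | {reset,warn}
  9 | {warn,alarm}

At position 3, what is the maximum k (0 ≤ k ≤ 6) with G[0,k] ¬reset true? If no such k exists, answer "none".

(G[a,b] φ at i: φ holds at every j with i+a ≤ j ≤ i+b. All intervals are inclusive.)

4

¬reset must hold from j=3 onward; find where it first fails.
  j=3: holds
  j=4: holds
  j=5: holds
  j=6: holds
  j=7: holds
  j=8: fails
Holds on [3,7], so largest k = 4.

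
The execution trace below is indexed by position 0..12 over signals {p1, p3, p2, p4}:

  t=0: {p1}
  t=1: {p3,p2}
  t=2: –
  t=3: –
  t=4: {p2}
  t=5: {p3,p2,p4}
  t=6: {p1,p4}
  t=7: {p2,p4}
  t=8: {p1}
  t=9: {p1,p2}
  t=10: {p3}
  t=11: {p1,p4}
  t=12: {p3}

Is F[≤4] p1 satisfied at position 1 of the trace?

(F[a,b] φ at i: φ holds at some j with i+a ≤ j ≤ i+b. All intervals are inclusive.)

Check p1 at each j in [1,5]:
  j=1: false
  j=2: false
  j=3: false
  j=4: false
  j=5: false
No position in the window satisfies it → formula fails.

No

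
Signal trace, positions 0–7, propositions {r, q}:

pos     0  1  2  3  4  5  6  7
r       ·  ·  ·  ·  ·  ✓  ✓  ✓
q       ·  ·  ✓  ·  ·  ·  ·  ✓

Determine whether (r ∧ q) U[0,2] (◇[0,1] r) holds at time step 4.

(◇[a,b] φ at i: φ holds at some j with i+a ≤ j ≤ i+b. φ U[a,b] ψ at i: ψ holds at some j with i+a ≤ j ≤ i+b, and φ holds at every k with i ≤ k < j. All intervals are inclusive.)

Need some j in [4,6] with ◇[0,1] r, and (r ∧ q) at every k in [4,j-1].
  j=4: ◇[0,1] r holds; no prefix to check → satisfied.

Holds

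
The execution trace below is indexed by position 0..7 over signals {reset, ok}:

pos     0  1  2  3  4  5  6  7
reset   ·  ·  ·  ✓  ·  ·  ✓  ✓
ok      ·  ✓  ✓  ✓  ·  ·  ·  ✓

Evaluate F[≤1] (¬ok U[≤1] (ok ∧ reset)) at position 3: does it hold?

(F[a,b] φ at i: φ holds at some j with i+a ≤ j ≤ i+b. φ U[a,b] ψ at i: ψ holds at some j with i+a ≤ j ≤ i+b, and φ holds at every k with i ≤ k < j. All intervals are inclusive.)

Check (¬ok U[≤1] (ok ∧ reset)) at each j in [3,4]:
  j=3: holds
  j=4: fails
Found at j=3 → formula holds.

True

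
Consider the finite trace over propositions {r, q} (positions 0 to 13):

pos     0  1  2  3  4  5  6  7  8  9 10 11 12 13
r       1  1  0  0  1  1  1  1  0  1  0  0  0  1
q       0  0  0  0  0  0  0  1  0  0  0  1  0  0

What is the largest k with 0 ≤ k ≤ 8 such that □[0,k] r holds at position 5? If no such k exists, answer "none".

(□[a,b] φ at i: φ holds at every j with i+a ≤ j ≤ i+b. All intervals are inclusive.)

2

r must hold from j=5 onward; find where it first fails.
  j=5: holds
  j=6: holds
  j=7: holds
  j=8: fails
Holds on [5,7], so largest k = 2.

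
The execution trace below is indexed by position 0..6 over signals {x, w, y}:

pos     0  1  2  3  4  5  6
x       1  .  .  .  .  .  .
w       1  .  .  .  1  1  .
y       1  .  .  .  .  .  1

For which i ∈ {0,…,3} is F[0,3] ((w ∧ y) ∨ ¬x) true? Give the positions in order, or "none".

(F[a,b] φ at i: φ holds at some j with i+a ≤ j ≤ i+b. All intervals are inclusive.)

Evaluate at each i in [0,3]:
  i=0: ✓ (witness j=0)
  i=1: ✓ (witness j=1)
  i=2: ✓ (witness j=2)
  i=3: ✓ (witness j=3)

0, 1, 2, 3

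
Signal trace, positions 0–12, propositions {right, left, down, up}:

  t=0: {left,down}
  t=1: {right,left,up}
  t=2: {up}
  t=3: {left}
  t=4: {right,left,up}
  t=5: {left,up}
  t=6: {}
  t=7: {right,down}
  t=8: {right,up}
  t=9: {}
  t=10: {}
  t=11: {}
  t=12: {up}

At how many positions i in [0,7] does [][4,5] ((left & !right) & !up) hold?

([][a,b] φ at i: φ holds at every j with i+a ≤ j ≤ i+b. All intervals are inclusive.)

Evaluate at each i in [0,7]:
  i=0: ✗ (fails at j=4)
  i=1: ✗ (fails at j=5)
  i=2: ✗ (fails at j=6)
  i=3: ✗ (fails at j=7)
  i=4: ✗ (fails at j=8)
  i=5: ✗ (fails at j=9)
  i=6: ✗ (fails at j=10)
  i=7: ✗ (fails at j=11)
Positions where it holds: {} → 0.

0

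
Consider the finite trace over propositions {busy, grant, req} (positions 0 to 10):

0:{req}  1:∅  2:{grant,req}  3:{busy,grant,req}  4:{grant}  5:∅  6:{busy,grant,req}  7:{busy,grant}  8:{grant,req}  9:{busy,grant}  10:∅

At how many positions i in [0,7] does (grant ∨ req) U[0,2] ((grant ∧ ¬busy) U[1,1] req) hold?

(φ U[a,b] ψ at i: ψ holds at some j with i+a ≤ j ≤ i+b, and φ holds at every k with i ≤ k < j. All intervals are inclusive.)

Evaluate at each i in [0,7]:
  i=0: ✗ (lhs fails at k=1 before rhs at j=2)
  i=1: ✗ (lhs fails at k=1 before rhs at j=2)
  i=2: ✓ (rhs at j=2)
  i=3: ✗ (no rhs in [3,5])
  i=4: ✗ (no rhs in [4,6])
  i=5: ✗ (no rhs in [5,7])
  i=6: ✗ (no rhs in [6,8])
  i=7: ✗ (no rhs in [7,9])
Positions where it holds: {2} → 1.

1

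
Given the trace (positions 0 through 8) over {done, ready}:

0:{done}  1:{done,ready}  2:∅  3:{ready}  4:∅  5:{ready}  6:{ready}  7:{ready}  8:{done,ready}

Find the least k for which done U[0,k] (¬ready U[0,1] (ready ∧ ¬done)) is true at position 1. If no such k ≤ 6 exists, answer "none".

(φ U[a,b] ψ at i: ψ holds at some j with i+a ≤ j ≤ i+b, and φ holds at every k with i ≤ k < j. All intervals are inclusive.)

Need earliest j ≥ 1 with (¬ready U[0,1] (ready ∧ ¬done)), and done at every k in [1,j-1].
  j=1: rhs fails.
  j=2: rhs holds; lhs holds on [1,1]. k = 1.

1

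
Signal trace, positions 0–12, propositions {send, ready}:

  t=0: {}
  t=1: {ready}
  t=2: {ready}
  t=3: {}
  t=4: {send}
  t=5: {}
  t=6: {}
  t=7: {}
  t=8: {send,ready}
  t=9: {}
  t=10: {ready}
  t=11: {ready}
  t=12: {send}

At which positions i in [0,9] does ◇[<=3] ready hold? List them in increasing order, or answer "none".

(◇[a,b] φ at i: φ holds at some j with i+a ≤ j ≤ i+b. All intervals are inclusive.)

Evaluate at each i in [0,9]:
  i=0: ✓ (witness j=1)
  i=1: ✓ (witness j=1)
  i=2: ✓ (witness j=2)
  i=3: ✗ (none in [3,6])
  i=4: ✗ (none in [4,7])
  i=5: ✓ (witness j=8)
  i=6: ✓ (witness j=8)
  i=7: ✓ (witness j=8)
  i=8: ✓ (witness j=8)
  i=9: ✓ (witness j=10)

0, 1, 2, 5, 6, 7, 8, 9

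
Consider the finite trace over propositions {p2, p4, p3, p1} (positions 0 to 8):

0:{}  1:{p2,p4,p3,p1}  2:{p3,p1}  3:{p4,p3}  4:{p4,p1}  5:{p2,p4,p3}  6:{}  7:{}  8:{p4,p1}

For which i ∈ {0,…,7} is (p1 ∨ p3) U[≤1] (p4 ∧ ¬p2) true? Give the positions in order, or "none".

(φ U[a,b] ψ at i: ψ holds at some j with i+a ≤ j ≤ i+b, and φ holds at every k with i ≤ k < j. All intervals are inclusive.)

Evaluate at each i in [0,7]:
  i=0: ✗ (no rhs in [0,1])
  i=1: ✗ (no rhs in [1,2])
  i=2: ✓ (rhs at j=3; lhs holds on [2,2])
  i=3: ✓ (rhs at j=3)
  i=4: ✓ (rhs at j=4)
  i=5: ✗ (no rhs in [5,6])
  i=6: ✗ (no rhs in [6,7])
  i=7: ✗ (lhs fails at k=7 before rhs at j=8)

2, 3, 4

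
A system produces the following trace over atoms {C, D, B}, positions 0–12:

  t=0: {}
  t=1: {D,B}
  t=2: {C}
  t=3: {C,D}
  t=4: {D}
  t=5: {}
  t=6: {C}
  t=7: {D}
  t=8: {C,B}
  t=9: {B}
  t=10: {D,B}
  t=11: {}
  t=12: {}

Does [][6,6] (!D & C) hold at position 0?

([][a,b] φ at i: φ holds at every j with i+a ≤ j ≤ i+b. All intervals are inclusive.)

Holds

Check (!D & C) at every j in [6,6]:
  j=6: true
All positions satisfy it → formula holds.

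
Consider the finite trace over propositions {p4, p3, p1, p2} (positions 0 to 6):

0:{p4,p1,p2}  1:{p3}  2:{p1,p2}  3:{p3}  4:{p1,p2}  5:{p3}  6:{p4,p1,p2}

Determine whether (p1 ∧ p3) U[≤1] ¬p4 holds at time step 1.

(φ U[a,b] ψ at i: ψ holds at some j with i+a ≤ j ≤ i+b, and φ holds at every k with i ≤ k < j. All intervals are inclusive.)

Need some j in [1,2] with ¬p4, and (p1 ∧ p3) at every k in [1,j-1].
  j=1: ¬p4 holds; no prefix to check → satisfied.

Holds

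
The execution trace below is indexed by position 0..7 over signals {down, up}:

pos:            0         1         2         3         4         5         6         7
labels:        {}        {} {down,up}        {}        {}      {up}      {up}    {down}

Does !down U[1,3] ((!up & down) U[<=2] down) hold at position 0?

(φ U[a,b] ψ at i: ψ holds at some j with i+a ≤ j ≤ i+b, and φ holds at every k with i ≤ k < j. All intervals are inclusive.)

Holds

Need some j in [1,3] with ((!up & down) U[<=2] down), and !down at every k in [0,j-1].
  j=1: ((!up & down) U[<=2] down) — fails.
  j=2: ((!up & down) U[<=2] down) holds; !down holds at every k in [0,1] → satisfied.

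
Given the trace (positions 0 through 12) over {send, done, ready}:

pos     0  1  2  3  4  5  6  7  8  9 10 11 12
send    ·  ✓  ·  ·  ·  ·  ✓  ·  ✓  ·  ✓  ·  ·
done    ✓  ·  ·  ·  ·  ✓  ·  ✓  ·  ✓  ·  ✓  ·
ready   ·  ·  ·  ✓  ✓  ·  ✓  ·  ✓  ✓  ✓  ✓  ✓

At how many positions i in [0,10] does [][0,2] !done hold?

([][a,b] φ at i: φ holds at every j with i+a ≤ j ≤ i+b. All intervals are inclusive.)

2

Evaluate at each i in [0,10]:
  i=0: ✗ (fails at j=0)
  i=1: ✓ (all of [1,3])
  i=2: ✓ (all of [2,4])
  i=3: ✗ (fails at j=5)
  i=4: ✗ (fails at j=5)
  i=5: ✗ (fails at j=5)
  i=6: ✗ (fails at j=7)
  i=7: ✗ (fails at j=7)
  i=8: ✗ (fails at j=9)
  i=9: ✗ (fails at j=9)
  i=10: ✗ (fails at j=11)
Positions where it holds: {1, 2} → 2.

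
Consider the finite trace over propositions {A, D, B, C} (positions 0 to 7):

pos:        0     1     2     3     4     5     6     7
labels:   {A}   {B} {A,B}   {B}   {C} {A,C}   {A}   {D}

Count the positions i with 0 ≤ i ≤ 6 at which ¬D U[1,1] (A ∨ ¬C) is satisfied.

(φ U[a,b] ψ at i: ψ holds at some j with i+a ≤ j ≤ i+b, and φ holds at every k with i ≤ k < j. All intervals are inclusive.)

Evaluate at each i in [0,6]:
  i=0: ✓ (rhs at j=1; lhs holds on [0,0])
  i=1: ✓ (rhs at j=2; lhs holds on [1,1])
  i=2: ✓ (rhs at j=3; lhs holds on [2,2])
  i=3: ✗ (no rhs in [4,4])
  i=4: ✓ (rhs at j=5; lhs holds on [4,4])
  i=5: ✓ (rhs at j=6; lhs holds on [5,5])
  i=6: ✓ (rhs at j=7; lhs holds on [6,6])
Positions where it holds: {0, 1, 2, 4, 5, 6} → 6.

6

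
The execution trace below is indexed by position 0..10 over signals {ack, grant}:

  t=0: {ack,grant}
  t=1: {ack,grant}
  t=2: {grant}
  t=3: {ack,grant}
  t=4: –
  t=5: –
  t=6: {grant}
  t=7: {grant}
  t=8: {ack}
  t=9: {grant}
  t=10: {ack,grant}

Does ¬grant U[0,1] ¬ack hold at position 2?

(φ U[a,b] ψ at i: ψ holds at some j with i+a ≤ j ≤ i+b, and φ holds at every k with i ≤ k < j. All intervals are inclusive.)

Need some j in [2,3] with ¬ack, and ¬grant at every k in [2,j-1].
  j=2: ¬ack holds; no prefix to check → satisfied.

True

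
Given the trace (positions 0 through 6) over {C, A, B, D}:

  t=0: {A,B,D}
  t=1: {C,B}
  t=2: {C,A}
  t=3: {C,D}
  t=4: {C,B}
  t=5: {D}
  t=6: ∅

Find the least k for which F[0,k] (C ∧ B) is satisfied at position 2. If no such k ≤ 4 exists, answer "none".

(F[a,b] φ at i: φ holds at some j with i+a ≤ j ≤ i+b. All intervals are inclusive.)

2

Scan j = 2,3,… for (C ∧ B):
  j=2: fails
  j=3: fails
  j=4: holds
First hit at j=4, so smallest k = 4-2 = 2.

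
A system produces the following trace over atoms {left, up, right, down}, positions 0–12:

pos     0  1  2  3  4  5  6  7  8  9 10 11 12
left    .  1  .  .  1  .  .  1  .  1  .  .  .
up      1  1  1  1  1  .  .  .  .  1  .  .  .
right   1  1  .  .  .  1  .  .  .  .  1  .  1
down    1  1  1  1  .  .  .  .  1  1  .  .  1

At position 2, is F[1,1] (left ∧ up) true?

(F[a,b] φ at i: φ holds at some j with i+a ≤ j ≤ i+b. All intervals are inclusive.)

Does not hold

Check (left ∧ up) at each j in [3,3]:
  j=3: false
No position in the window satisfies it → formula fails.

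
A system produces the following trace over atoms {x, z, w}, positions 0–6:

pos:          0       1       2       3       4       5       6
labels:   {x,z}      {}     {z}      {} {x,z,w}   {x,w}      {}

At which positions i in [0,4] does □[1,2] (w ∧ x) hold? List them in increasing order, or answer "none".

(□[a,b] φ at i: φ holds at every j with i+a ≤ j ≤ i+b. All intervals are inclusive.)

Evaluate at each i in [0,4]:
  i=0: ✗ (fails at j=1)
  i=1: ✗ (fails at j=2)
  i=2: ✗ (fails at j=3)
  i=3: ✓ (all of [4,5])
  i=4: ✗ (fails at j=6)

3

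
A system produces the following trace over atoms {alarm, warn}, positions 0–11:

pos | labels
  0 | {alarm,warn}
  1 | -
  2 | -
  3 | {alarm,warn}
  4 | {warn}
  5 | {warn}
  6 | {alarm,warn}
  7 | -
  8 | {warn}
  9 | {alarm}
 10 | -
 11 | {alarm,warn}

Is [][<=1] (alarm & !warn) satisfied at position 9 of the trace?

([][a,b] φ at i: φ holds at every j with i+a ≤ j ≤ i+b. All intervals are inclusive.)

Check (alarm & !warn) at every j in [9,10]:
  j=9: true
  j=10: false
Fails at j=10 → formula fails.

No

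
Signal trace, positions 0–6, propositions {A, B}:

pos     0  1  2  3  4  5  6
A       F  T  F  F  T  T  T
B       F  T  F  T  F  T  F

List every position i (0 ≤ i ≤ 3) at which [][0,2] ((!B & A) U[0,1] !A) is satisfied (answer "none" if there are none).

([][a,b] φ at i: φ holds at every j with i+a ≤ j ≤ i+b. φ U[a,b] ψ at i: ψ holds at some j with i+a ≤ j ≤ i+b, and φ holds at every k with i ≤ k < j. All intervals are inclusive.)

none

Evaluate at each i in [0,3]:
  i=0: ✗ (fails at j=1)
  i=1: ✗ (fails at j=1)
  i=2: ✗ (fails at j=4)
  i=3: ✗ (fails at j=4)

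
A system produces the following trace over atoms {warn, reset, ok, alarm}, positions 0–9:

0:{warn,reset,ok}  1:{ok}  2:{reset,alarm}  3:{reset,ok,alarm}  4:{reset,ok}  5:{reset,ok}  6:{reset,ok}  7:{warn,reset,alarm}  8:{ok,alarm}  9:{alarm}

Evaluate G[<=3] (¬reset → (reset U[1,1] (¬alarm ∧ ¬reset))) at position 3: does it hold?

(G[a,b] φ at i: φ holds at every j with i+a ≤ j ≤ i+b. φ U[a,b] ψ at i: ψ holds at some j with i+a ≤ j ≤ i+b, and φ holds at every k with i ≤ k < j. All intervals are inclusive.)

Check (¬reset → (reset U[1,1] (¬alarm ∧ ¬reset))) at every j in [3,6]:
  j=3: antecedent false → ✓
  j=4: antecedent false → ✓
  j=5: antecedent false → ✓
  j=6: antecedent false → ✓
All positions satisfy it → formula holds.

True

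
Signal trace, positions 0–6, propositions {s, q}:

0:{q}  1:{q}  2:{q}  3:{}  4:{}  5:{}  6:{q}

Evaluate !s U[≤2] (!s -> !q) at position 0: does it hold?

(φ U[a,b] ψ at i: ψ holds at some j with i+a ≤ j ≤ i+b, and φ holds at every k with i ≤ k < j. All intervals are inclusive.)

Need some j in [0,2] with (!s -> !q), and !s at every k in [0,j-1].
  j=0: (!s -> !q) false.
  j=1: (!s -> !q) false.
  j=2: (!s -> !q) false.
No j in the window works → until fails.

No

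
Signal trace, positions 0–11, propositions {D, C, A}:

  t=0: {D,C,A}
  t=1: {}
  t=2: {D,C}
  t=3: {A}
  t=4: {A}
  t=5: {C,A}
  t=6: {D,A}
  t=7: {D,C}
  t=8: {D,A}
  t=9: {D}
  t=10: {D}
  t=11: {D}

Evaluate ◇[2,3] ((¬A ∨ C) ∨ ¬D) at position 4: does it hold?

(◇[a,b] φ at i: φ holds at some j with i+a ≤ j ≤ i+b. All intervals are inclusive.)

Holds

Check ((¬A ∨ C) ∨ ¬D) at each j in [6,7]:
  j=6: false
  j=7: true
Found at j=7 → formula holds.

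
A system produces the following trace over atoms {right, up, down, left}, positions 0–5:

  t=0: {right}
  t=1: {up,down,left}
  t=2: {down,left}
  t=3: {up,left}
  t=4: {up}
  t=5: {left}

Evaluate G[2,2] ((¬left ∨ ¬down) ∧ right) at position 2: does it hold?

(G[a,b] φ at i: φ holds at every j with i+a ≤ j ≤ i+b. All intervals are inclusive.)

False

Check ((¬left ∨ ¬down) ∧ right) at every j in [4,4]:
  j=4: false
Fails at j=4 → formula fails.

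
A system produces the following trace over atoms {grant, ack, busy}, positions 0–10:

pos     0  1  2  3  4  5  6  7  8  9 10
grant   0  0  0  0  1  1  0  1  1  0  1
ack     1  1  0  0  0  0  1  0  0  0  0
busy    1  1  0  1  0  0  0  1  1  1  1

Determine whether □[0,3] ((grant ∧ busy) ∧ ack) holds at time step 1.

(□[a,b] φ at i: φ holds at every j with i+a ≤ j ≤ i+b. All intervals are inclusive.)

False

Check ((grant ∧ busy) ∧ ack) at every j in [1,4]:
  j=1: false
  j=2: false
  j=3: false
  j=4: false
Fails at j=1 → formula fails.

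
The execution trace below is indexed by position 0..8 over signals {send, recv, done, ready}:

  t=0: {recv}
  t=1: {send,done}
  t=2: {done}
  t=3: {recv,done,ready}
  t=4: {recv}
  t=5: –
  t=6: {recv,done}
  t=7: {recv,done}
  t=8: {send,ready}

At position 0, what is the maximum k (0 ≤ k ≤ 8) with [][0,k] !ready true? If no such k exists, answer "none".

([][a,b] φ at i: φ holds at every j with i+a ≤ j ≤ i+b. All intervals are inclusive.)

2

!ready must hold from j=0 onward; find where it first fails.
  j=0: holds
  j=1: holds
  j=2: holds
  j=3: fails
Holds on [0,2], so largest k = 2.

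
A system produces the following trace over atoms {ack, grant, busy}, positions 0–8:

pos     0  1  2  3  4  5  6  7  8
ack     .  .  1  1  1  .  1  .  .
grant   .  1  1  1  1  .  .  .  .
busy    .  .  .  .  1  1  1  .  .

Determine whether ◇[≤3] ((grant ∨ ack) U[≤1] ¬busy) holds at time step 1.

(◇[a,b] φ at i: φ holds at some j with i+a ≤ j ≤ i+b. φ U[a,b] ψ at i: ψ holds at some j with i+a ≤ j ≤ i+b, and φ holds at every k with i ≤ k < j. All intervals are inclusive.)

Check ((grant ∨ ack) U[≤1] ¬busy) at each j in [1,4]:
  j=1: holds
  j=2: holds
  j=3: holds
  j=4: fails
Found at j=1 → formula holds.

Holds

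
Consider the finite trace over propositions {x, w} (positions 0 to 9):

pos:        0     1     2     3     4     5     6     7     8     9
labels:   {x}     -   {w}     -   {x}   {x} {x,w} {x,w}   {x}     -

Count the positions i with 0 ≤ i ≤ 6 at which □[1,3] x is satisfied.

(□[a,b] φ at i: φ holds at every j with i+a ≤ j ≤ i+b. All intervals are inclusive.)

Evaluate at each i in [0,6]:
  i=0: ✗ (fails at j=1)
  i=1: ✗ (fails at j=2)
  i=2: ✗ (fails at j=3)
  i=3: ✓ (all of [4,6])
  i=4: ✓ (all of [5,7])
  i=5: ✓ (all of [6,8])
  i=6: ✗ (fails at j=9)
Positions where it holds: {3, 4, 5} → 3.

3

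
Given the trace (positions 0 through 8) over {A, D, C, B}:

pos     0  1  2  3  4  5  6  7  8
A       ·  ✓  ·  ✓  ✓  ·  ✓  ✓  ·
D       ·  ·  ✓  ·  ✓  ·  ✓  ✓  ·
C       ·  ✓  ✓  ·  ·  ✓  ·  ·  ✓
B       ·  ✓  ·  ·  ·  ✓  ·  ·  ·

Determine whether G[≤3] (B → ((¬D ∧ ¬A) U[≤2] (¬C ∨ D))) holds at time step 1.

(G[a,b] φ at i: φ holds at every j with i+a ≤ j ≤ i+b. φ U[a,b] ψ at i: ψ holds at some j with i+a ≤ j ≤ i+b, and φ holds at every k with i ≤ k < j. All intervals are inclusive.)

Check (B → ((¬D ∧ ¬A) U[≤2] (¬C ∨ D))) at every j in [1,4]:
  j=1: antecedent true; consequent fails → ✗
  j=2: antecedent false → ✓
  j=3: antecedent false → ✓
  j=4: antecedent false → ✓
Fails at j=1 → formula fails.

False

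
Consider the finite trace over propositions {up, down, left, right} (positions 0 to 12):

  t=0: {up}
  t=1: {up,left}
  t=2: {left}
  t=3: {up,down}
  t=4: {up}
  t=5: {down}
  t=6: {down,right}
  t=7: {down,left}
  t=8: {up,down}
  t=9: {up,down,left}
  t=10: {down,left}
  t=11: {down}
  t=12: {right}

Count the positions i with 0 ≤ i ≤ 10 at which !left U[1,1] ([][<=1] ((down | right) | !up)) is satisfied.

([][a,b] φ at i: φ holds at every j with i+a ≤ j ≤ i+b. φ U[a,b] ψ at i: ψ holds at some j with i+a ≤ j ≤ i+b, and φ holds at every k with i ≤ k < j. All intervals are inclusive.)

4

Evaluate at each i in [0,10]:
  i=0: ✗ (no rhs in [1,1])
  i=1: ✗ (lhs fails at k=1 before rhs at j=2)
  i=2: ✗ (no rhs in [3,3])
  i=3: ✗ (no rhs in [4,4])
  i=4: ✓ (rhs at j=5; lhs holds on [4,4])
  i=5: ✓ (rhs at j=6; lhs holds on [5,5])
  i=6: ✓ (rhs at j=7; lhs holds on [6,6])
  i=7: ✗ (lhs fails at k=7 before rhs at j=8)
  i=8: ✓ (rhs at j=9; lhs holds on [8,8])
  i=9: ✗ (lhs fails at k=9 before rhs at j=10)
  i=10: ✗ (lhs fails at k=10 before rhs at j=11)
Positions where it holds: {4, 5, 6, 8} → 4.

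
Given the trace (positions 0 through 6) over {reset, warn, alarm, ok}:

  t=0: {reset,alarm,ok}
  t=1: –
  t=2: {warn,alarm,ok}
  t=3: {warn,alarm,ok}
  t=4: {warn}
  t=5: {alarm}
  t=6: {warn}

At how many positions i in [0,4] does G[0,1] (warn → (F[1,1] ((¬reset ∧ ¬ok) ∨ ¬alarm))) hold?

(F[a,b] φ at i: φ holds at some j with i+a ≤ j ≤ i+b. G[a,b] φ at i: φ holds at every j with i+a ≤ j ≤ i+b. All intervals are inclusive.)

3

Evaluate at each i in [0,4]:
  i=0: ✓ (all of [0,1])
  i=1: ✗ (fails at j=2)
  i=2: ✗ (fails at j=2)
  i=3: ✓ (all of [3,4])
  i=4: ✓ (all of [4,5])
Positions where it holds: {0, 3, 4} → 3.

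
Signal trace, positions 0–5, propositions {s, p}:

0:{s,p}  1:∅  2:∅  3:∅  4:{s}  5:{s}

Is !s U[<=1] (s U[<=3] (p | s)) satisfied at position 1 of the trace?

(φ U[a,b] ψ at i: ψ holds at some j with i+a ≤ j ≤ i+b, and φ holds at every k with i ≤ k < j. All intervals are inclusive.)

Need some j in [1,2] with (s U[<=3] (p | s)), and !s at every k in [1,j-1].
  j=1: (s U[<=3] (p | s)) — fails.
  j=2: (s U[<=3] (p | s)) — fails.
No j in the window works → until fails.

No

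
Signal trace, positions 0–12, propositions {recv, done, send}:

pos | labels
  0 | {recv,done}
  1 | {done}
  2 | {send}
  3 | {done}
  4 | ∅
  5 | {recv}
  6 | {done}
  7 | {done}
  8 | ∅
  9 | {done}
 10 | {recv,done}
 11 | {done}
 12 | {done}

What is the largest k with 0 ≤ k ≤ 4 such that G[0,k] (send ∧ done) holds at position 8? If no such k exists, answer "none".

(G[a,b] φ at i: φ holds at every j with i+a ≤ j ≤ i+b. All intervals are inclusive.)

(send ∧ done) must hold from j=8 onward; find where it first fails.
  j=8: fails → no k works.

none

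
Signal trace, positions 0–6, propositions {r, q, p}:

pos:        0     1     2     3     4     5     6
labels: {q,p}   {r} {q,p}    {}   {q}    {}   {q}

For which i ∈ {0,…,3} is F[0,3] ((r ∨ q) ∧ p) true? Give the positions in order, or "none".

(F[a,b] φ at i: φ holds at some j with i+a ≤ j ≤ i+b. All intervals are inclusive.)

Evaluate at each i in [0,3]:
  i=0: ✓ (witness j=0)
  i=1: ✓ (witness j=2)
  i=2: ✓ (witness j=2)
  i=3: ✗ (none in [3,6])

0, 1, 2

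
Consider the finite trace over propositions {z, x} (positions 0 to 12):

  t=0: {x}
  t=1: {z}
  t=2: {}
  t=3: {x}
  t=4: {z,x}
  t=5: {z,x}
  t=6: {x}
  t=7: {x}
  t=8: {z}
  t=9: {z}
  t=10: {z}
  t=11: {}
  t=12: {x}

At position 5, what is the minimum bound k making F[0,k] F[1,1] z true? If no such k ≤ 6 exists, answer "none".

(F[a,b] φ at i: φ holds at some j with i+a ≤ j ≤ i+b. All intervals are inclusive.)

Scan j = 5,6,… for F[1,1] z:
  j=5: fails
  j=6: fails
  j=7: holds
First hit at j=7, so smallest k = 7-5 = 2.

2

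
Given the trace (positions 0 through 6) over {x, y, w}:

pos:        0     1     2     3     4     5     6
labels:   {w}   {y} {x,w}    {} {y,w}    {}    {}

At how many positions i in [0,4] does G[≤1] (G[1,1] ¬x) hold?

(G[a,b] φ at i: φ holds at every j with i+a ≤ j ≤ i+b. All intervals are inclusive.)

3

Evaluate at each i in [0,4]:
  i=0: ✗ (fails at j=1)
  i=1: ✗ (fails at j=1)
  i=2: ✓ (all of [2,3])
  i=3: ✓ (all of [3,4])
  i=4: ✓ (all of [4,5])
Positions where it holds: {2, 3, 4} → 3.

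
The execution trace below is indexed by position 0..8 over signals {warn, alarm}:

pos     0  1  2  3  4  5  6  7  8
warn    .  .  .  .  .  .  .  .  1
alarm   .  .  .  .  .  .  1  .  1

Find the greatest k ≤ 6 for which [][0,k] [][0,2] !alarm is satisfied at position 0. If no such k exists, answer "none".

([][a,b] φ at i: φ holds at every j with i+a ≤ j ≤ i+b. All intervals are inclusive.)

[][0,2] !alarm must hold from j=0 onward; find where it first fails.
  j=0: holds
  j=1: holds
  j=2: holds
  j=3: holds
  j=4: fails
Holds on [0,3], so largest k = 3.

3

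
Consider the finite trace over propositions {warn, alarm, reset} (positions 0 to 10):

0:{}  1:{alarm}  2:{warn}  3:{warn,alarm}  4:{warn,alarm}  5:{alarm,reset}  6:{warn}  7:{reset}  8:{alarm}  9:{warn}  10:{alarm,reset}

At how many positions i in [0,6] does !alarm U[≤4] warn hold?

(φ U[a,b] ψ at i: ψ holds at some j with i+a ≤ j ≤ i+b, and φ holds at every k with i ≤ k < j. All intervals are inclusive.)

Evaluate at each i in [0,6]:
  i=0: ✗ (lhs fails at k=1 before rhs at j=2)
  i=1: ✗ (lhs fails at k=1 before rhs at j=2)
  i=2: ✓ (rhs at j=2)
  i=3: ✓ (rhs at j=3)
  i=4: ✓ (rhs at j=4)
  i=5: ✗ (lhs fails at k=5 before rhs at j=6)
  i=6: ✓ (rhs at j=6)
Positions where it holds: {2, 3, 4, 6} → 4.

4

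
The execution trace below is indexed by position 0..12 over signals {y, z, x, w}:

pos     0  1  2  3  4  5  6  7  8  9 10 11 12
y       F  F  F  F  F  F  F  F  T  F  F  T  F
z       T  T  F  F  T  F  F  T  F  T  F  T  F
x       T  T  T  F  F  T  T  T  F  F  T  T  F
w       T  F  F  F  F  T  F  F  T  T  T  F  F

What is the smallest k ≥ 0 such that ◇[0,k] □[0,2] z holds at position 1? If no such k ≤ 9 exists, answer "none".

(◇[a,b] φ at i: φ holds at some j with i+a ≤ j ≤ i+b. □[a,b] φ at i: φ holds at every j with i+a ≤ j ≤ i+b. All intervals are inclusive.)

Scan j = 1,2,… for □[0,2] z:
  j=1: fails
  j=2: fails
  j=3: fails
  j=4: fails
  j=5: fails
  j=6: fails
  j=7: fails
  j=8: fails
  j=9: fails
  j=10: fails
No j in [1,10] satisfies it → none.

none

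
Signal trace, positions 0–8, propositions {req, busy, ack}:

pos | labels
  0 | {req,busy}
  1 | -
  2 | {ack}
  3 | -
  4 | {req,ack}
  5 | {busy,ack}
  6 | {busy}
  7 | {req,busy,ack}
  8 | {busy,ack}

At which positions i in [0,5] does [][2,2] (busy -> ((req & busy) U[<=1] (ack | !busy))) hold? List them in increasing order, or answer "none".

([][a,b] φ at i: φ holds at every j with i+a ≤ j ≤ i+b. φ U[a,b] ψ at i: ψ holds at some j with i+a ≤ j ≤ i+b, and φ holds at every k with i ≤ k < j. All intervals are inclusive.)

Evaluate at each i in [0,5]:
  i=0: ✓ (all of [2,2])
  i=1: ✓ (all of [3,3])
  i=2: ✓ (all of [4,4])
  i=3: ✓ (all of [5,5])
  i=4: ✗ (fails at j=6)
  i=5: ✓ (all of [7,7])

0, 1, 2, 3, 5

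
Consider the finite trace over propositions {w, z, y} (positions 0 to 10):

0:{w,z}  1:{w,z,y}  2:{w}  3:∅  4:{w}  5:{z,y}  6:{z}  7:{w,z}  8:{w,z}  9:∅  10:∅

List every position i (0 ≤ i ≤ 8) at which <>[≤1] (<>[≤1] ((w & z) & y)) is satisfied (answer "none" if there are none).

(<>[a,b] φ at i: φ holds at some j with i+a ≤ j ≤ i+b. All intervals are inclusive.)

0, 1

Evaluate at each i in [0,8]:
  i=0: ✓ (witness j=0)
  i=1: ✓ (witness j=1)
  i=2: ✗ (none in [2,3])
  i=3: ✗ (none in [3,4])
  i=4: ✗ (none in [4,5])
  i=5: ✗ (none in [5,6])
  i=6: ✗ (none in [6,7])
  i=7: ✗ (none in [7,8])
  i=8: ✗ (none in [8,9])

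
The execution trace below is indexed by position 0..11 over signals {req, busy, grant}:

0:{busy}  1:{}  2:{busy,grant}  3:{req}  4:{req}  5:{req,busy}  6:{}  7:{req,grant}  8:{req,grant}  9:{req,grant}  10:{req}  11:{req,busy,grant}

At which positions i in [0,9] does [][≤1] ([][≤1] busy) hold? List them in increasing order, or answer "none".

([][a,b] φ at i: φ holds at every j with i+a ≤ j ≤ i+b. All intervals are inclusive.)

Evaluate at each i in [0,9]:
  i=0: ✗ (fails at j=0)
  i=1: ✗ (fails at j=1)
  i=2: ✗ (fails at j=2)
  i=3: ✗ (fails at j=3)
  i=4: ✗ (fails at j=4)
  i=5: ✗ (fails at j=5)
  i=6: ✗ (fails at j=6)
  i=7: ✗ (fails at j=7)
  i=8: ✗ (fails at j=8)
  i=9: ✗ (fails at j=9)

none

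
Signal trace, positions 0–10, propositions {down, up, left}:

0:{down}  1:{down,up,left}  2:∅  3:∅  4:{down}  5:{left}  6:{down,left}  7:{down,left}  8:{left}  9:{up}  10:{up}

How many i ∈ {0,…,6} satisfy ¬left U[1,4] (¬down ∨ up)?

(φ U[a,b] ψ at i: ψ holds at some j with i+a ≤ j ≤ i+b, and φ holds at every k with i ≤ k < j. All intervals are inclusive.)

Evaluate at each i in [0,6]:
  i=0: ✓ (rhs at j=1; lhs holds on [0,0])
  i=1: ✗ (lhs fails at k=1 before rhs at j=2)
  i=2: ✓ (rhs at j=3; lhs holds on [2,2])
  i=3: ✓ (rhs at j=5; lhs holds on [3,4])
  i=4: ✓ (rhs at j=5; lhs holds on [4,4])
  i=5: ✗ (lhs fails at k=5 before rhs at j=8)
  i=6: ✗ (lhs fails at k=6 before rhs at j=8)
Positions where it holds: {0, 2, 3, 4} → 4.

4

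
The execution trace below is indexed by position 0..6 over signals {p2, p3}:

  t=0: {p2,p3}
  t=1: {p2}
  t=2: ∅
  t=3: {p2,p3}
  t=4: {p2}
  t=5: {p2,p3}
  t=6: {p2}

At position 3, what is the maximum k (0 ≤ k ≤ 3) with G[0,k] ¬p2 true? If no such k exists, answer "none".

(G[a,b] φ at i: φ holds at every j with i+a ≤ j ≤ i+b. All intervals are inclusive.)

none

¬p2 must hold from j=3 onward; find where it first fails.
  j=3: fails → no k works.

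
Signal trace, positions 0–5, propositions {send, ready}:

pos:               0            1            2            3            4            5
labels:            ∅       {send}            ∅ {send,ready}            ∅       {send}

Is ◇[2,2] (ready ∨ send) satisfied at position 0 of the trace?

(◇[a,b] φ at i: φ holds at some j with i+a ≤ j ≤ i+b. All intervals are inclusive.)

Check (ready ∨ send) at each j in [2,2]:
  j=2: false
No position in the window satisfies it → formula fails.

No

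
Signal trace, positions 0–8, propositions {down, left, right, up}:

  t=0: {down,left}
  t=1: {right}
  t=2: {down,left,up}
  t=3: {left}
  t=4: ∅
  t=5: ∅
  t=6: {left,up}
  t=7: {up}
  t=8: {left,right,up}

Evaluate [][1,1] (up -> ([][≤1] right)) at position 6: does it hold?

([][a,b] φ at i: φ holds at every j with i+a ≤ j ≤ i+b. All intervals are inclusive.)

Does not hold

Check (up -> ([][≤1] right)) at every j in [7,7]:
  j=7: antecedent true; consequent fails at 7 → ✗
Fails at j=7 → formula fails.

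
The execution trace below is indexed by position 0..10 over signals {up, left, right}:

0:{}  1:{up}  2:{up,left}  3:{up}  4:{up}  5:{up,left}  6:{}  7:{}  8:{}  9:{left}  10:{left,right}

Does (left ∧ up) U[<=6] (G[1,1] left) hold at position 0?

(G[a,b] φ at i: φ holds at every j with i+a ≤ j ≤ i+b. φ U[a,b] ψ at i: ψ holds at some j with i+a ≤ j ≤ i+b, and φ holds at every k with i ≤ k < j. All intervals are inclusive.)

Need some j in [0,6] with G[1,1] left, and (left ∧ up) at every k in [0,j-1].
  j=0: G[1,1] left — fails at 1.
  j=1: G[1,1] left holds, but (left ∧ up) fails at k=0 → not this j.
  j=2: G[1,1] left — fails at 3.
  j=3: G[1,1] left — fails at 4.
  j=4: G[1,1] left holds, but (left ∧ up) fails at k=0 → not this j.
  j=5: G[1,1] left — fails at 6.
  j=6: G[1,1] left — fails at 7.
No j in the window works → until fails.

False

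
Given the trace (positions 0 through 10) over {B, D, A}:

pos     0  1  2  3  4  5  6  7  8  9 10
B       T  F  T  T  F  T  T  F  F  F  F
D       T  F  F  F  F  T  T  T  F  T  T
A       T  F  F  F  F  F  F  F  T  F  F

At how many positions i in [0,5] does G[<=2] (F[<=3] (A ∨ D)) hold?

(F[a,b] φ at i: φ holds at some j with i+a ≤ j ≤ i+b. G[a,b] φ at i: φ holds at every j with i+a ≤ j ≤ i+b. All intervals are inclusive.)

4

Evaluate at each i in [0,5]:
  i=0: ✗ (fails at j=1)
  i=1: ✗ (fails at j=1)
  i=2: ✓ (all of [2,4])
  i=3: ✓ (all of [3,5])
  i=4: ✓ (all of [4,6])
  i=5: ✓ (all of [5,7])
Positions where it holds: {2, 3, 4, 5} → 4.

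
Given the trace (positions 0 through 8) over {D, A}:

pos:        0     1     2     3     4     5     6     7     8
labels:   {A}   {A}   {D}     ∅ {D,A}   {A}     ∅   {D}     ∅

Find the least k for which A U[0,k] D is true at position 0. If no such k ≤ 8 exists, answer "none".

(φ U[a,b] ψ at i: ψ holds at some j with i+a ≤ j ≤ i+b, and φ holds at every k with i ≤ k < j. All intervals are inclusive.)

2

Need earliest j ≥ 0 with D, and A at every k in [0,j-1].
  j=0: rhs fails.
  j=1: rhs fails.
  j=2: rhs holds; lhs holds on [0,1]. k = 2.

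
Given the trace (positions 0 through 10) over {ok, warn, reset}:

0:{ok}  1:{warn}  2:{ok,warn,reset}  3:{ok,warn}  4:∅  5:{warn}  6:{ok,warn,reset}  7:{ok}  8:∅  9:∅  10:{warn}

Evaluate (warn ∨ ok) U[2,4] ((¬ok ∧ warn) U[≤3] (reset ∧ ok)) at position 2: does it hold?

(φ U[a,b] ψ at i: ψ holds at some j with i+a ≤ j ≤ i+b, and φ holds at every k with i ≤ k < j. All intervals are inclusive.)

False

Need some j in [4,6] with ((¬ok ∧ warn) U[≤3] (reset ∧ ok)), and (warn ∨ ok) at every k in [2,j-1].
  j=4: ((¬ok ∧ warn) U[≤3] (reset ∧ ok)) — fails.
  j=5: ((¬ok ∧ warn) U[≤3] (reset ∧ ok)) holds, but (warn ∨ ok) fails at k=4 → not this j.
  j=6: ((¬ok ∧ warn) U[≤3] (reset ∧ ok)) holds, but (warn ∨ ok) fails at k=4 → not this j.
No j in the window works → until fails.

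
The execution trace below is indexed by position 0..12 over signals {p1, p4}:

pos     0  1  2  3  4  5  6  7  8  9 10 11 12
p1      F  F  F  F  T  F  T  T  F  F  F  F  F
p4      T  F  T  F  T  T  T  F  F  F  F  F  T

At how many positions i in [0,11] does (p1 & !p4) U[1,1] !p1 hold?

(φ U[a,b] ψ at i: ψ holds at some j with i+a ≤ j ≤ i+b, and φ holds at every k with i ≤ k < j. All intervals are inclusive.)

Evaluate at each i in [0,11]:
  i=0: ✗ (lhs fails at k=0 before rhs at j=1)
  i=1: ✗ (lhs fails at k=1 before rhs at j=2)
  i=2: ✗ (lhs fails at k=2 before rhs at j=3)
  i=3: ✗ (no rhs in [4,4])
  i=4: ✗ (lhs fails at k=4 before rhs at j=5)
  i=5: ✗ (no rhs in [6,6])
  i=6: ✗ (no rhs in [7,7])
  i=7: ✓ (rhs at j=8; lhs holds on [7,7])
  i=8: ✗ (lhs fails at k=8 before rhs at j=9)
  i=9: ✗ (lhs fails at k=9 before rhs at j=10)
  i=10: ✗ (lhs fails at k=10 before rhs at j=11)
  i=11: ✗ (lhs fails at k=11 before rhs at j=12)
Positions where it holds: {7} → 1.

1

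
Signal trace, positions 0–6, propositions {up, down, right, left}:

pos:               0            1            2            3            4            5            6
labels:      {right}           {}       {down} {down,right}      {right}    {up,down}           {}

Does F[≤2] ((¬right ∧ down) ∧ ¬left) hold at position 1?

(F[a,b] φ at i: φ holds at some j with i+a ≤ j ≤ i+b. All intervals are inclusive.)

Holds

Check ((¬right ∧ down) ∧ ¬left) at each j in [1,3]:
  j=1: false
  j=2: true
  j=3: false
Found at j=2 → formula holds.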